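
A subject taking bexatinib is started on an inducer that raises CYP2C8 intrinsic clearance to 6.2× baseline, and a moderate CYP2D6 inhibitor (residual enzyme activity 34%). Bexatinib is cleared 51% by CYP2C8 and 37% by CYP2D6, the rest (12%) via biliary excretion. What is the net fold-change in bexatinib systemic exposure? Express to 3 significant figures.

The CYP2C8 pathway (51% of clearance) is boosted to 6.2× activity: 0.51 × 6.2 = 3.162.
The CYP2D6 pathway (37% of clearance) falls to 0.34× activity: 0.37 × 0.34 = 0.1258.
The remaining 12% of clearance is unaffected.
CL_new/CL_old = 3.162 + 0.1258 + 0.12 = 3.4078.
Systemic exposure ∝ 1/CL: fold-change = 1 / 3.4078 = 0.293.

0.293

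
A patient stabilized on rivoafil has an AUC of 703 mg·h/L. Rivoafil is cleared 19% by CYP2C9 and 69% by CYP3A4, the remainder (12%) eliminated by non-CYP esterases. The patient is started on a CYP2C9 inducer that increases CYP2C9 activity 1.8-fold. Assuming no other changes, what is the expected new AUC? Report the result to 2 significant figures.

6.1 × 10² mg·h/L

CYP2C9: 0.19 × 1.8 = 0.342
CYP3A4: 0.69 (unchanged)
Other: 0.12 (unchanged)
CL_new/CL_old = 0.342 + 0.69 + 0.12 = 1.152.
AUC ∝ 1/CL, so new value = 703 / 1.152 = 6.1 × 10² mg·h/L.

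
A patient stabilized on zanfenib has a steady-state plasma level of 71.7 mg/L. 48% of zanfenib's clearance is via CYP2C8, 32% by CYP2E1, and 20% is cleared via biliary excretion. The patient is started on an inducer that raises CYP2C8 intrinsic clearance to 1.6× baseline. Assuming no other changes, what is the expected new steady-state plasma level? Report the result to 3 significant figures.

55.7 mg/L

CYP2C8: 0.48 × 1.6 = 0.768
CYP2E1: 0.32 (unchanged)
Other: 0.2 (unchanged)
New clearance relative to baseline: 0.768 + 0.32 + 0.2 = 1.288.
Steady-state plasma level ∝ 1/CL, so new value = 71.7 / 1.288 = 55.7 mg/L.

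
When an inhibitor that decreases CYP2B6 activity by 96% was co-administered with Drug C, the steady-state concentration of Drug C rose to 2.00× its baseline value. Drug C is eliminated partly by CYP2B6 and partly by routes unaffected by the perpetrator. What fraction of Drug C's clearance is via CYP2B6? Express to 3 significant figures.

CL'/CL = 1 / 2.00 = 0.5
0.04·fm + (1 − fm) = 0.5
fm = (0.5 − 1) / (0.04 − 1) = 0.521

0.521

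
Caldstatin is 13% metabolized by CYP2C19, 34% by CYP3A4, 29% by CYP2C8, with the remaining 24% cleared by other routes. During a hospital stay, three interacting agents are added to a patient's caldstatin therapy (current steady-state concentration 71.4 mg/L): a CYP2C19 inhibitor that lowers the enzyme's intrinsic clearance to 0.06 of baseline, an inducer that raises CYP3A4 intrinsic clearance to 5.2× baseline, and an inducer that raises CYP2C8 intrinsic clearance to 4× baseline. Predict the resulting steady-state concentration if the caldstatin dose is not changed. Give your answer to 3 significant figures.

The CYP2C19 pathway (13% of clearance) drops to 0.06× activity: 0.13 × 0.06 = 0.0078.
The CYP3A4 pathway (34% of clearance) increases to 5.2× activity: 0.34 × 5.2 = 1.768.
The CYP2C8 pathway (29% of clearance) is boosted to 4× activity: 0.29 × 4 = 1.16.
The remaining 24% of clearance is unaffected.
Relative clearance = 0.0078 + 1.768 + 1.16 + 0.24 = 3.1758.
New steady-state concentration = 71.4 / 3.1758 = 22.5 mg/L (concentration scales inversely with clearance).

22.5 mg/L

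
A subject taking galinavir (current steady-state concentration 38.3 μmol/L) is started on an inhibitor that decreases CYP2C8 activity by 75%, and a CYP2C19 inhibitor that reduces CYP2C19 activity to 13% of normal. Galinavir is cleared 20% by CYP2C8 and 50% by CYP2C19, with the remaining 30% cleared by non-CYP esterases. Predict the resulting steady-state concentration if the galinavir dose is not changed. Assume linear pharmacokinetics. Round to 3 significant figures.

92.3 μmol/L

CYP2C8: 0.2 × 0.25 = 0.05
CYP2C19: 0.5 × 0.13 = 0.065
Other: 0.3 (unchanged)
CL_new/CL_old = 0.05 + 0.065 + 0.3 = 0.415.
New steady-state concentration = 38.3 / 0.415 = 92.3 μmol/L (concentration scales inversely with clearance).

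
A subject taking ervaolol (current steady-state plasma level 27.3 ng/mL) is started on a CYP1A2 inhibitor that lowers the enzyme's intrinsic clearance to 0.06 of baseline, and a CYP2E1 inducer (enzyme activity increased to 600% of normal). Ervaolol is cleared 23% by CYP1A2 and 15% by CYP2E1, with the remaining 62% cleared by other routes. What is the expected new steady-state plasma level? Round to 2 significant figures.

18 ng/mL

The CYP1A2 pathway (23% of clearance) is reduced to 0.06× activity: 0.23 × 0.06 = 0.0138.
The CYP2E1 pathway (15% of clearance) rises to 6× activity: 0.15 × 6 = 0.9.
The remaining 62% of clearance is unaffected.
Relative clearance = 0.0138 + 0.9 + 0.62 = 1.5338.
New steady-state plasma level = 27.3 / 1.5338 = 18 ng/mL (concentration scales inversely with clearance).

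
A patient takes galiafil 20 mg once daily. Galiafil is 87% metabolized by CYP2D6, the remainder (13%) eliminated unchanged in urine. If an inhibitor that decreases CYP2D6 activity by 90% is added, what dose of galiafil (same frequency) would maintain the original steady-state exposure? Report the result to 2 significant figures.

The CYP2D6 pathway (87% of clearance) falls to 0.1× activity: 0.87 × 0.1 = 0.087.
The remaining 13% of clearance is unaffected.
New clearance relative to baseline: 0.087 + 0.13 = 0.217.
Css,avg = (dose rate)/CL, so holding Css fixed requires dose ∝ CL: 20 × 0.217 = 4.3 mg.

4.3 mg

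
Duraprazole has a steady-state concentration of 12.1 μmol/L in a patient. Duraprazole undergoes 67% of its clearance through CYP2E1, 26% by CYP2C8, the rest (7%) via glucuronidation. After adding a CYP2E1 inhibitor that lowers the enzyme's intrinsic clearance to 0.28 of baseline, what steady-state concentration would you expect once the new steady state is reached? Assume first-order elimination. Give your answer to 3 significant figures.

CYP2E1: 0.67 × 0.28 = 0.1876
CYP2C8: 0.26 (unchanged)
Other: 0.07 (unchanged)
New clearance relative to baseline: 0.1876 + 0.26 + 0.07 = 0.5176.
Steady-state concentration ∝ 1/CL, so new value = 12.1 / 0.5176 = 23.4 μmol/L.

23.4 μmol/L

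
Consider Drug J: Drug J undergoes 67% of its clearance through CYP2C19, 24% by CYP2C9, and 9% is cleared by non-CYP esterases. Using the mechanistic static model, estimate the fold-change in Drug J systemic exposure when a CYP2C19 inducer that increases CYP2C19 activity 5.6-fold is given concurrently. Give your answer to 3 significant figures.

CYP2C19: 0.67 × 5.6 = 3.752
CYP2C9: 0.24 (unchanged)
Other: 0.09 (unchanged)
Relative clearance = 3.752 + 0.24 + 0.09 = 4.082.
Systemic exposure ratio = CL_old/CL_new = 1 / 4.082 = 0.245.

0.245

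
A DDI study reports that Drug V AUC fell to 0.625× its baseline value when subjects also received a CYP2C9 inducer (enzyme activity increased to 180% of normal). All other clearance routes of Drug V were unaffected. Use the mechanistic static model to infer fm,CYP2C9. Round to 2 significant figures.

Call the CYP2C9 fraction fm. After the interaction, CL_new/CL_old = fm × 1.8 + (1 − fm).
AUC ratio = 1 / (new CL fraction), so new CL fraction = 1 / 0.625 = 1.6.
fm × 1.8 + 1 − fm = 1.6  ⇒  fm × (1.8 − 1) = 0.6  ⇒  fm = 0.75.

0.75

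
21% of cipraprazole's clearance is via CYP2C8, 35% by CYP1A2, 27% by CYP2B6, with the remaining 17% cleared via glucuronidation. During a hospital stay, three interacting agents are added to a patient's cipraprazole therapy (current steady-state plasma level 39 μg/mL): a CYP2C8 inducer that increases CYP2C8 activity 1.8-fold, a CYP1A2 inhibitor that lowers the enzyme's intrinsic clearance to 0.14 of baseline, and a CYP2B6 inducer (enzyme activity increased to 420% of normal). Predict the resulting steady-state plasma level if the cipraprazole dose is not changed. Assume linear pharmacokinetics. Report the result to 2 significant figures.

23 μg/mL

The CYP2C8 pathway (21% of clearance) rises to 1.8× activity: 0.21 × 1.8 = 0.378.
The CYP1A2 pathway (35% of clearance) is reduced to 0.14× activity: 0.35 × 0.14 = 0.049.
The CYP2B6 pathway (27% of clearance) is boosted to 4.2× activity: 0.27 × 4.2 = 1.134.
The remaining 17% of clearance is unaffected.
Relative clearance = 0.378 + 0.049 + 1.134 + 0.17 = 1.731.
Dividing the baseline by the relative clearance: 39 / 1.731 = 23 μg/mL.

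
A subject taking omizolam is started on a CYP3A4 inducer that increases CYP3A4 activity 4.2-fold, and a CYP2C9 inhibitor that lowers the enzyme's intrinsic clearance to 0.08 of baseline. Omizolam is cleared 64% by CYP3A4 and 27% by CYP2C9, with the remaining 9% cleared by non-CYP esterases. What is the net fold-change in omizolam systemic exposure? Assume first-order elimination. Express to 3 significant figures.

The CYP3A4 pathway (64% of clearance) increases to 4.2× activity: 0.64 × 4.2 = 2.688.
The CYP2C9 pathway (27% of clearance) is reduced to 0.08× activity: 0.27 × 0.08 = 0.0216.
The remaining 9% of clearance is unaffected.
CL_new/CL_old = 2.688 + 0.0216 + 0.09 = 2.7996.
Net systemic exposure ratio = 1 / 2.7996 = 0.357.

0.357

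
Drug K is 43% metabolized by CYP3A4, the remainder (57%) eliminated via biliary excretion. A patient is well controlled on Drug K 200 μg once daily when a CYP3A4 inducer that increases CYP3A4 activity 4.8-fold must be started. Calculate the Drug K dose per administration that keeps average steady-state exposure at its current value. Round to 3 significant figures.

The CYP3A4 pathway (43% of clearance) increases to 4.8× activity: 0.43 × 4.8 = 2.064.
The remaining 57% of clearance is unaffected.
New clearance relative to baseline: 2.064 + 0.57 = 2.634.
To maintain the same steady-state level, dose must scale with clearance: new dose = 200 × 2.634 = 527 μg.

527 μg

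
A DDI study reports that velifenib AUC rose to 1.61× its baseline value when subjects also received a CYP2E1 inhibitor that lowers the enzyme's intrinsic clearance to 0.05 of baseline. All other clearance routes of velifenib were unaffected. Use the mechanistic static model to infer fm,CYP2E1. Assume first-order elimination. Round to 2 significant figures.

0.40

CL'/CL = 1 / 1.61 = 0.6211
0.05·fm + (1 − fm) = 0.6211
fm = (0.6211 − 1) / (0.05 − 1) = 0.40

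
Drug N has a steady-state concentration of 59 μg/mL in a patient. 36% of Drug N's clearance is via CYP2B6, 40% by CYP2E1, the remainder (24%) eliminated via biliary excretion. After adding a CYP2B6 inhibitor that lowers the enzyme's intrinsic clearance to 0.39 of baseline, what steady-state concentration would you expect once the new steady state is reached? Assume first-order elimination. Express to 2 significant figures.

The CYP2B6 pathway (36% of clearance) falls to 0.39× activity: 0.36 × 0.39 = 0.1404.
CYP2E1 (40%) and the residual 24% are unaffected.
New clearance relative to baseline: 0.1404 + 0.4 + 0.24 = 0.7804.
Steady-state concentration ∝ 1/CL, so new value = 59 / 0.7804 = 76 μg/mL.

76 μg/mL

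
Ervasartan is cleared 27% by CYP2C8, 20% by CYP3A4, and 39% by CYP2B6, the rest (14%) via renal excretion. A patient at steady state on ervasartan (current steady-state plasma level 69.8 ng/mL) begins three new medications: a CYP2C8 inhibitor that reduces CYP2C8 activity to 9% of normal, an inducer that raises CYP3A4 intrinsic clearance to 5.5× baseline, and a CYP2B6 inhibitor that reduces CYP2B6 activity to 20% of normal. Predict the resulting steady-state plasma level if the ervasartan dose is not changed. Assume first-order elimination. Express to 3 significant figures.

CYP2C8: 0.27 × 0.09 = 0.0243
CYP3A4: 0.2 × 5.5 = 1.1
CYP2B6: 0.39 × 0.2 = 0.078
Other: 0.14 (unchanged)
New clearance relative to baseline: 0.0243 + 1.1 + 0.078 + 0.14 = 1.3423.
Steady-state plasma level ∝ 1/CL: new value = 69.8 / 1.3423 = 52.0 ng/mL.

52.0 ng/mL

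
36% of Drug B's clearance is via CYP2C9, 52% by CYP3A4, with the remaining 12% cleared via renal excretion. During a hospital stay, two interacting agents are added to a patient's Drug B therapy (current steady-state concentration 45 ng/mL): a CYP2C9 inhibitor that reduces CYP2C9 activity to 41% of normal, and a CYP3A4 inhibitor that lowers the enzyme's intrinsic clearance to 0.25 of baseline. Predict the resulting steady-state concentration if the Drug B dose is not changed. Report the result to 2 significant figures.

1.1 × 10² ng/mL

The CYP2C9 pathway (36% of clearance) drops to 0.41× activity: 0.36 × 0.41 = 0.1476.
The CYP3A4 pathway (52% of clearance) falls to 0.25× activity: 0.52 × 0.25 = 0.13.
Non-CYP routes (12%) are unchanged.
Relative clearance = 0.1476 + 0.13 + 0.12 = 0.3976.
Steady-state concentration ∝ 1/CL: new value = 45 / 0.3976 = 1.1 × 10² ng/mL.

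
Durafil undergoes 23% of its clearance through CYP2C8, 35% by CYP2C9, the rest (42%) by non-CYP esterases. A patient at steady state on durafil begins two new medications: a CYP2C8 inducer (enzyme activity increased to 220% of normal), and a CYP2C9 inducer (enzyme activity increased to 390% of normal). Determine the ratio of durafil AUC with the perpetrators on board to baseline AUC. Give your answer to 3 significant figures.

The CYP2C8 pathway (23% of clearance) rises to 2.2× activity: 0.23 × 2.2 = 0.506.
The CYP2C9 pathway (35% of clearance) increases to 3.9× activity: 0.35 × 3.9 = 1.365.
The remaining 42% of clearance is unaffected.
CL_new/CL_old = 0.506 + 1.365 + 0.42 = 2.291.
Because AUC varies inversely with clearance, the combined effect is 1 / 2.291 = 0.436.

0.436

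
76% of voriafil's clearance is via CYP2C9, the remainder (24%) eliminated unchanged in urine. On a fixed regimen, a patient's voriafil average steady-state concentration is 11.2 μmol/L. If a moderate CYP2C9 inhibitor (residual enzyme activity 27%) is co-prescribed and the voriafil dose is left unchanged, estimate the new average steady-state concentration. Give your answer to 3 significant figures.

25.2 μmol/L

CYP2C9: 0.76 × 0.27 = 0.2052
Other: 0.24 (unchanged)
Relative clearance = 0.2052 + 0.24 = 0.4452.
New average steady-state concentration = baseline ÷ relative clearance = 11.2 / 0.4452 = 25.2 μmol/L.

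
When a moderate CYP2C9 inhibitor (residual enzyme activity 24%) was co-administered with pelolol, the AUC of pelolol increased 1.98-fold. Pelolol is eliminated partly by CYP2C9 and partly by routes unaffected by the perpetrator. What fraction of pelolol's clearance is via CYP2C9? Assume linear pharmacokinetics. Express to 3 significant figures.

CL'/CL = 1 / 1.98 = 0.5051
0.24·fm + (1 − fm) = 0.5051
fm = (0.5051 − 1) / (0.24 − 1) = 0.651

0.651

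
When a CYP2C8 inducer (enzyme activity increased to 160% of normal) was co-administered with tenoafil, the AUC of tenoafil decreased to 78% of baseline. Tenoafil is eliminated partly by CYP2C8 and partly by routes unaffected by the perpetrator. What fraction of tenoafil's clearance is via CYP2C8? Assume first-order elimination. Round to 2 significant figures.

CL'/CL = 1 / 0.780 = 1.282
1.6·fm + (1 − fm) = 1.282
fm = (1.282 − 1) / (1.6 − 1) = 0.47

0.47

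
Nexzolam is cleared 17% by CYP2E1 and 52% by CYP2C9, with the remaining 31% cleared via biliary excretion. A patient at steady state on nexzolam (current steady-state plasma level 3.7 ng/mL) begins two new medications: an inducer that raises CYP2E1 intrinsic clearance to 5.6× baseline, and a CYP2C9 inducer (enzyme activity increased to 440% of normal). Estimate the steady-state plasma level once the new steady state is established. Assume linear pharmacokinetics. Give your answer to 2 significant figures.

1.0 ng/mL

The CYP2E1 pathway (17% of clearance) rises to 5.6× activity: 0.17 × 5.6 = 0.952.
The CYP2C9 pathway (52% of clearance) increases to 4.4× activity: 0.52 × 4.4 = 2.288.
The remaining 31% of clearance is unaffected.
New clearance relative to baseline: 0.952 + 2.288 + 0.31 = 3.55.
New steady-state plasma level = 3.7 / 3.55 = 1.0 ng/mL (concentration scales inversely with clearance).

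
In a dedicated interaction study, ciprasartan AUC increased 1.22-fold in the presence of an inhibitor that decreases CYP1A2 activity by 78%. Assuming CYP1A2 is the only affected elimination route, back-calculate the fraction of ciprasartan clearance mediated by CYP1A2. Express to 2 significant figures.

0.23

CL'/CL = 1 / 1.22 = 0.8197
0.22·fm + (1 − fm) = 0.8197
fm = (0.8197 − 1) / (0.22 − 1) = 0.23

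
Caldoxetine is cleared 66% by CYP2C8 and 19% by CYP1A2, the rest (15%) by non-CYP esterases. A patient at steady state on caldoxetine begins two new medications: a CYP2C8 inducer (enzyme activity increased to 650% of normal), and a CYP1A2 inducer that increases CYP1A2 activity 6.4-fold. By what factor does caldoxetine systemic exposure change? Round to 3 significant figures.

0.177

The CYP2C8 pathway (66% of clearance) is boosted to 6.5× activity: 0.66 × 6.5 = 4.29.
The CYP1A2 pathway (19% of clearance) is boosted to 6.4× activity: 0.19 × 6.4 = 1.216.
Non-CYP routes (15%) are unchanged.
CL_new/CL_old = 4.29 + 1.216 + 0.15 = 5.656.
Net systemic exposure ratio = 1 / 5.656 = 0.177.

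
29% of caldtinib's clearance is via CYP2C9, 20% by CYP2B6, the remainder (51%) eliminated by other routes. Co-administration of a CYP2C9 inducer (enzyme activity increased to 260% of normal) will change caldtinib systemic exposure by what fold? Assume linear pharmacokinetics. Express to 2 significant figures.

0.68

CYP2C9: 0.29 × 2.6 = 0.754
CYP2B6: 0.2 (unchanged)
Other: 0.51 (unchanged)
CL_new/CL_old = 0.754 + 0.2 + 0.51 = 1.464.
Since systemic exposure ∝ 1/CL, the ratio is 1 / 1.464 = 0.68.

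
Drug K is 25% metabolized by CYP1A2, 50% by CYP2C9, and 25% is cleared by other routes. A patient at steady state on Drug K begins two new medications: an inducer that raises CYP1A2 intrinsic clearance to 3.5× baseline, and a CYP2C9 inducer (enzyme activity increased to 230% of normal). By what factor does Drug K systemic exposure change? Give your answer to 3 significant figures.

0.440

CYP1A2: 0.25 × 3.5 = 0.875
CYP2C9: 0.5 × 2.3 = 1.15
Other: 0.25 (unchanged)
Relative clearance = 0.875 + 1.15 + 0.25 = 2.275.
Net systemic exposure ratio = 1 / 2.275 = 0.440.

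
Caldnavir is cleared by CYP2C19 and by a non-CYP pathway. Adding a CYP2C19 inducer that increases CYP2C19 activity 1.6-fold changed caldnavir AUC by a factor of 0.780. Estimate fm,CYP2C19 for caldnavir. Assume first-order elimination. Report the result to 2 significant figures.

0.47

Write x for the fraction cleared via CYP2C19. The observed AUC change means clearance rose to 1/0.780 = 1.282 of baseline.
Only the CYP2C19 route changed, so 1.282 = x·1.6 + (1 − x), giving x = 0.47.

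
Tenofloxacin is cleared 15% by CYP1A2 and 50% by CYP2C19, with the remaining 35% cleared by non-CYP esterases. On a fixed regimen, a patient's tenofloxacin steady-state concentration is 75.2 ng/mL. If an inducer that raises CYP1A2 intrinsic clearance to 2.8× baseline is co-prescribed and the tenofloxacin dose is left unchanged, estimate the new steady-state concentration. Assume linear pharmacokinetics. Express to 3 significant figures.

The CYP1A2 pathway (15% of clearance) increases to 2.8× activity: 0.15 × 2.8 = 0.42.
CYP2C19 (50%) and the residual 35% are unaffected.
Relative clearance = 0.42 + 0.5 + 0.35 = 1.27.
New steady-state concentration = baseline ÷ relative clearance = 75.2 / 1.27 = 59.2 ng/mL.

59.2 ng/mL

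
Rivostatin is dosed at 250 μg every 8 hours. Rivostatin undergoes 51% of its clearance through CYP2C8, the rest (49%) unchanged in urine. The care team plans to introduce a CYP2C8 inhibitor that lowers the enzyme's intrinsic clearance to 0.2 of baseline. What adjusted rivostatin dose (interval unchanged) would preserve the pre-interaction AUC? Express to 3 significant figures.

148 μg

The CYP2C8 pathway (51% of clearance) falls to 0.2× activity: 0.51 × 0.2 = 0.102.
The remaining 49% of clearance is unaffected.
Relative clearance = 0.102 + 0.49 = 0.592.
Exposure is unchanged when dose changes in proportion to clearance. New dose = 250 μg × 0.592 = 148 μg.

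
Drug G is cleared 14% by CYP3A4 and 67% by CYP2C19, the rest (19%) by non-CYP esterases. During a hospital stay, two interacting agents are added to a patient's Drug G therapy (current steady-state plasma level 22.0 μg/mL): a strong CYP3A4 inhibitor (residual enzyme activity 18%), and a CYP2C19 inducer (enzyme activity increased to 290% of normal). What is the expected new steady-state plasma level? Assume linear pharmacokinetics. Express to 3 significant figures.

The CYP3A4 pathway (14% of clearance) drops to 0.18× activity: 0.14 × 0.18 = 0.0252.
The CYP2C19 pathway (67% of clearance) is boosted to 2.9× activity: 0.67 × 2.9 = 1.943.
Non-CYP routes (19%) are unchanged.
Relative clearance = 0.0252 + 1.943 + 0.19 = 2.1582.
New steady-state plasma level = 22.0 / 2.1582 = 10.2 μg/mL (concentration scales inversely with clearance).

10.2 μg/mL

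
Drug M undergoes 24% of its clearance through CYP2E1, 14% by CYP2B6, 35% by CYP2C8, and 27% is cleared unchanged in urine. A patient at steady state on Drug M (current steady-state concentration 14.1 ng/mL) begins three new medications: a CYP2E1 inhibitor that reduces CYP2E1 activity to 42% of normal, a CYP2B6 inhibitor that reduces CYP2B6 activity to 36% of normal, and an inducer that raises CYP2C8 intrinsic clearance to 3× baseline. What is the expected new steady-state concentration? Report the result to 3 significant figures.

CYP2E1: 0.24 × 0.42 = 0.1008
CYP2B6: 0.14 × 0.36 = 0.0504
CYP2C8: 0.35 × 3 = 1.05
Other: 0.27 (unchanged)
CL_new/CL_old = 0.1008 + 0.0504 + 1.05 + 0.27 = 1.4712.
New steady-state concentration = 14.1 / 1.4712 = 9.58 ng/mL (concentration scales inversely with clearance).

9.58 ng/mL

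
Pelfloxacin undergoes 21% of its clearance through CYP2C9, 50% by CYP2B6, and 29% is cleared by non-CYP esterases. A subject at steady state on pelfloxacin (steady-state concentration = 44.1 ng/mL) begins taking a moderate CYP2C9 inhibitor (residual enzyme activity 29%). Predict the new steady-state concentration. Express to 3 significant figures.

The CYP2C9 pathway (21% of clearance) falls to 0.29× activity: 0.21 × 0.29 = 0.0609.
CYP2B6 (50%) and the residual 29% are unaffected.
CL_new/CL_old = 0.0609 + 0.5 + 0.29 = 0.8509.
With dosing unchanged, steady-state concentration scales as 1/CL: 44.1 / 0.8509 = 51.8 ng/mL.

51.8 ng/mL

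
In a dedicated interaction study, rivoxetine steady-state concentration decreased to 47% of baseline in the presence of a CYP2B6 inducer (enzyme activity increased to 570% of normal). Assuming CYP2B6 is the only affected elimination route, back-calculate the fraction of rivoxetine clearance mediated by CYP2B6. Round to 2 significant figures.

0.24

Call the CYP2B6 fraction fm. After the interaction, CL_new/CL_old = fm × 5.7 + (1 − fm).
Steady-state concentration ratio = 1 / (new CL fraction), so new CL fraction = 1 / 0.470 = 2.128.
fm × 5.7 + 1 − fm = 2.128  ⇒  fm × (5.7 − 1) = 1.128  ⇒  fm = 0.24.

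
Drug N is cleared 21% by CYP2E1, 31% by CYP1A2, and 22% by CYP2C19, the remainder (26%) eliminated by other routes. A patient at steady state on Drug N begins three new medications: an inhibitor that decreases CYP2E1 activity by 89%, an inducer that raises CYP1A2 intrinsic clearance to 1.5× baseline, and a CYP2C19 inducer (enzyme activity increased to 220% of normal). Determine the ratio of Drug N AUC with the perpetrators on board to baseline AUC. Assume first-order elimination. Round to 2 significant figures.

0.81

The CYP2E1 pathway (21% of clearance) is reduced to 0.11× activity: 0.21 × 0.11 = 0.0231.
The CYP1A2 pathway (31% of clearance) rises to 1.5× activity: 0.31 × 1.5 = 0.465.
The CYP2C19 pathway (22% of clearance) rises to 2.2× activity: 0.22 × 2.2 = 0.484.
The remaining 26% of clearance is unaffected.
Relative clearance = 0.0231 + 0.465 + 0.484 + 0.26 = 1.2321.
Because AUC varies inversely with clearance, the combined effect is 1 / 1.2321 = 0.81.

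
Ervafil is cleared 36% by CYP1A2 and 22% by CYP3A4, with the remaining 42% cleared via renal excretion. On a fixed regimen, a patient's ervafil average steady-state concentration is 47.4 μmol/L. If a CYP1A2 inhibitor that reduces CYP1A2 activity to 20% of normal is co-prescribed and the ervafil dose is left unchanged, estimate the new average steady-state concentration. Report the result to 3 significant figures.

66.6 μmol/L

The CYP1A2 pathway (36% of clearance) drops to 0.2× activity: 0.36 × 0.2 = 0.072.
CYP3A4 (22%) and the residual 42% are unaffected.
New clearance relative to baseline: 0.072 + 0.22 + 0.42 = 0.712.
With dosing unchanged, average steady-state concentration scales as 1/CL: 47.4 / 0.712 = 66.6 μmol/L.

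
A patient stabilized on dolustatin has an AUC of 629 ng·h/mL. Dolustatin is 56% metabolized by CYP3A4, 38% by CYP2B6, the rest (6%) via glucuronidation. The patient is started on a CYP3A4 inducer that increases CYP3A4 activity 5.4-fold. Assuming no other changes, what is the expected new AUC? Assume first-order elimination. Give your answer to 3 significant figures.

182 ng·h/mL

The CYP3A4 pathway (56% of clearance) increases to 5.4× activity: 0.56 × 5.4 = 3.024.
CYP2B6 (38%) and the residual 6% are unaffected.
Relative clearance = 3.024 + 0.38 + 0.06 = 3.464.
AUC ∝ 1/CL, so new value = 629 / 3.464 = 182 ng·h/mL.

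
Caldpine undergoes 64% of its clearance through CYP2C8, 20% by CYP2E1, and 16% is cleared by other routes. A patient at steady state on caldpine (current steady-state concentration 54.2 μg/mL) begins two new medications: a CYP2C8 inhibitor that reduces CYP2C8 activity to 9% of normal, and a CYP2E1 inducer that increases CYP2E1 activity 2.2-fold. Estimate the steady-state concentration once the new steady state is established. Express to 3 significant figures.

82.4 μg/mL

CYP2C8: 0.64 × 0.09 = 0.0576
CYP2E1: 0.2 × 2.2 = 0.44
Other: 0.16 (unchanged)
CL_new/CL_old = 0.0576 + 0.44 + 0.16 = 0.6576.
Steady-state concentration ∝ 1/CL: new value = 54.2 / 0.6576 = 82.4 μg/mL.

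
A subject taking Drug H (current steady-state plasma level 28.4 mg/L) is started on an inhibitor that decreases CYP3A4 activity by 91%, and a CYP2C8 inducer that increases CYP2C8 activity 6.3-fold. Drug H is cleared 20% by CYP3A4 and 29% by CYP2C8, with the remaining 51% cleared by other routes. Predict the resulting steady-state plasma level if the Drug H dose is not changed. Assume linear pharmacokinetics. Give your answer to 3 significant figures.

12.1 mg/L

CYP3A4: 0.2 × 0.09 = 0.018
CYP2C8: 0.29 × 6.3 = 1.827
Other: 0.51 (unchanged)
Relative clearance = 0.018 + 1.827 + 0.51 = 2.355.
Steady-state plasma level ∝ 1/CL: new value = 28.4 / 2.355 = 12.1 mg/L.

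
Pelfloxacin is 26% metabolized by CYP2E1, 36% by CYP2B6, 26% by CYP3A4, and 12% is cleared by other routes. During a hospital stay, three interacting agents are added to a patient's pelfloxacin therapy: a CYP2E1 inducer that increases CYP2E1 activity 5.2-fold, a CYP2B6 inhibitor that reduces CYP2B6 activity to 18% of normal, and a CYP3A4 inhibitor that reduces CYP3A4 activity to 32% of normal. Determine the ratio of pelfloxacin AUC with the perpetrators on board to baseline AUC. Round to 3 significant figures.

The CYP2E1 pathway (26% of clearance) is boosted to 5.2× activity: 0.26 × 5.2 = 1.352.
The CYP2B6 pathway (36% of clearance) falls to 0.18× activity: 0.36 × 0.18 = 0.0648.
The CYP3A4 pathway (26% of clearance) drops to 0.32× activity: 0.26 × 0.32 = 0.0832.
Non-CYP routes (12%) are unchanged.
CL_new/CL_old = 1.352 + 0.0648 + 0.0832 + 0.12 = 1.62.
Net AUC ratio = 1 / 1.62 = 0.617.

0.617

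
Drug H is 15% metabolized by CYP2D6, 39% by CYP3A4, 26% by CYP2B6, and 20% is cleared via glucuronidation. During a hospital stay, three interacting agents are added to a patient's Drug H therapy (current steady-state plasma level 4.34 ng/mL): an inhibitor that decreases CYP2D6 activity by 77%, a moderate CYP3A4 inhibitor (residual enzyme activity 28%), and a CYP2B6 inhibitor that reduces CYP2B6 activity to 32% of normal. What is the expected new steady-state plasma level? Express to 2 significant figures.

10 ng/mL

The CYP2D6 pathway (15% of clearance) drops to 0.23× activity: 0.15 × 0.23 = 0.0345.
The CYP3A4 pathway (39% of clearance) drops to 0.28× activity: 0.39 × 0.28 = 0.1092.
The CYP2B6 pathway (26% of clearance) falls to 0.32× activity: 0.26 × 0.32 = 0.0832.
The remaining 20% of clearance is unaffected.
New clearance relative to baseline: 0.0345 + 0.1092 + 0.0832 + 0.2 = 0.4269.
Dividing the baseline by the relative clearance: 4.34 / 0.4269 = 10 ng/mL.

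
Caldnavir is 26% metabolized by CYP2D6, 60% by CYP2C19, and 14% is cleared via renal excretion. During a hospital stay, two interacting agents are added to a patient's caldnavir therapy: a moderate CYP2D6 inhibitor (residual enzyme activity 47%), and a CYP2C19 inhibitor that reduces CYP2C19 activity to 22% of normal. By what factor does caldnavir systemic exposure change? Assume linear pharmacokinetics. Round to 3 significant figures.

2.54

CYP2D6: 0.26 × 0.47 = 0.1222
CYP2C19: 0.6 × 0.22 = 0.132
Other: 0.14 (unchanged)
CL_new/CL_old = 0.1222 + 0.132 + 0.14 = 0.3942.
Net systemic exposure ratio = 1 / 0.3942 = 2.54.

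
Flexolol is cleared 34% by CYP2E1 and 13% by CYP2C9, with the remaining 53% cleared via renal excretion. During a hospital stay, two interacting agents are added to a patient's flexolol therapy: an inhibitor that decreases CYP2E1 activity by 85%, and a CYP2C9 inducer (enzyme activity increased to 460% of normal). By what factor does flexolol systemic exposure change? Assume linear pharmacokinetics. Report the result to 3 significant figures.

0.848

CYP2E1: 0.34 × 0.15 = 0.051
CYP2C9: 0.13 × 4.6 = 0.598
Other: 0.53 (unchanged)
New clearance relative to baseline: 0.051 + 0.598 + 0.53 = 1.179.
Net systemic exposure ratio = 1 / 1.179 = 0.848.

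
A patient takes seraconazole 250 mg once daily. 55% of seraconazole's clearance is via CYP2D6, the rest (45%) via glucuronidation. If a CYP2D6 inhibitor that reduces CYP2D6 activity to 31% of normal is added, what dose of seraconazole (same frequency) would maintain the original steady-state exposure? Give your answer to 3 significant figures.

155 mg

CYP2D6: 0.55 × 0.31 = 0.1705
Other: 0.45 (unchanged)
New clearance relative to baseline: 0.1705 + 0.45 = 0.6205.
To maintain the same steady-state level, dose must scale with clearance: new dose = 250 × 0.6205 = 155 mg.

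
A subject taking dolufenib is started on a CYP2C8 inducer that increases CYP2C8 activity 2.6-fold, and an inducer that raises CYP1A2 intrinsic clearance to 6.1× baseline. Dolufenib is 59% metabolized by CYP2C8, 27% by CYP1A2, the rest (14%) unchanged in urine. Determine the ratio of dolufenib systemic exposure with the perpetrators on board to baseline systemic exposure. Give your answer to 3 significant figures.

0.301

The CYP2C8 pathway (59% of clearance) rises to 2.6× activity: 0.59 × 2.6 = 1.534.
The CYP1A2 pathway (27% of clearance) increases to 6.1× activity: 0.27 × 6.1 = 1.647.
The remaining 14% of clearance is unaffected.
Relative clearance = 1.534 + 1.647 + 0.14 = 3.321.
Because systemic exposure varies inversely with clearance, the combined effect is 1 / 3.321 = 0.301.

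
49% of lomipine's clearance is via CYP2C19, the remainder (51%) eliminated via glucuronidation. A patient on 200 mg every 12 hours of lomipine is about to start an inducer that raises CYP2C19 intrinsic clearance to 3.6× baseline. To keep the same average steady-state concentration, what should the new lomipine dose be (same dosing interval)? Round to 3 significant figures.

The CYP2C19 pathway (49% of clearance) rises to 3.6× activity: 0.49 × 3.6 = 1.764.
Non-CYP routes (51%) are unchanged.
New clearance relative to baseline: 1.764 + 0.51 = 2.274.
To maintain the same steady-state level, dose must scale with clearance: new dose = 200 × 2.274 = 455 mg.

455 mg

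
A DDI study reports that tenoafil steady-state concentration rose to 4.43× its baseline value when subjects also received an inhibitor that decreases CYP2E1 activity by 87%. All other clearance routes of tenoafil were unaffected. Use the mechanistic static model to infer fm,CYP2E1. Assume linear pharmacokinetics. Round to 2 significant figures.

0.89

CL'/CL = 1 / 4.43 = 0.2257
0.13·fm + (1 − fm) = 0.2257
fm = (0.2257 − 1) / (0.13 − 1) = 0.89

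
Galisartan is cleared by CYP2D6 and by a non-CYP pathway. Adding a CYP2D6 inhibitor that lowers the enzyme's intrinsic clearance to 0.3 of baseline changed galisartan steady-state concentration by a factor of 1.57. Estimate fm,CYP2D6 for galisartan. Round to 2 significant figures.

0.52

Write x for the fraction cleared via CYP2D6. The observed steady-state concentration change means clearance fell to 1/1.57 = 0.6369 of baseline.
Only the CYP2D6 route changed, so 0.6369 = x·0.3 + (1 − x), giving x = 0.52.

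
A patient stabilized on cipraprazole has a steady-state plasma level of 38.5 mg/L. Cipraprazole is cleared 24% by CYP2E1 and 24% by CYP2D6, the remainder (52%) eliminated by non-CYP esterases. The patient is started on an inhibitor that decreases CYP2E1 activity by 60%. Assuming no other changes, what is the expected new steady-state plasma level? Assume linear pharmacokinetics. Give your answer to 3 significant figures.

45.0 mg/L

The CYP2E1 pathway (24% of clearance) falls to 0.4× activity: 0.24 × 0.4 = 0.096.
CYP2D6 (24%) and the residual 52% are unaffected.
CL_new/CL_old = 0.096 + 0.24 + 0.52 = 0.856.
With dosing unchanged, steady-state plasma level scales as 1/CL: 38.5 / 0.856 = 45.0 mg/L.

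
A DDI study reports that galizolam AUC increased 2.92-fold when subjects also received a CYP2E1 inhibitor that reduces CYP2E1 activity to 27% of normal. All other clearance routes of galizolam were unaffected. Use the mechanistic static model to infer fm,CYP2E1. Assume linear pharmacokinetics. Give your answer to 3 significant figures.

CL'/CL = 1 / 2.92 = 0.3425
0.27·fm + (1 − fm) = 0.3425
fm = (0.3425 − 1) / (0.27 − 1) = 0.901

0.901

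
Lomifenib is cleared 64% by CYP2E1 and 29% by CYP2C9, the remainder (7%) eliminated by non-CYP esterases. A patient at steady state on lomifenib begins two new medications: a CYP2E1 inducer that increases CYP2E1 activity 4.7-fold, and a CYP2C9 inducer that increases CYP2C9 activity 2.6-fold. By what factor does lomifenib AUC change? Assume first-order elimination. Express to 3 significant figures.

CYP2E1: 0.64 × 4.7 = 3.008
CYP2C9: 0.29 × 2.6 = 0.754
Other: 0.07 (unchanged)
Relative clearance = 3.008 + 0.754 + 0.07 = 3.832.
Because AUC varies inversely with clearance, the combined effect is 1 / 3.832 = 0.261.

0.261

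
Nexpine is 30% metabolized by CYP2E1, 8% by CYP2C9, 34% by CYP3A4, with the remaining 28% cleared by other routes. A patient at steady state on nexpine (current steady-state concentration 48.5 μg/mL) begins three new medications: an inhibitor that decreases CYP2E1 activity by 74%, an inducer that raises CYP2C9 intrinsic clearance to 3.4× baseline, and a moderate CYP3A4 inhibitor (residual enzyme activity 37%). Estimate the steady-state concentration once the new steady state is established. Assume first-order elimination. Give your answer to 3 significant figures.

CYP2E1: 0.3 × 0.26 = 0.078
CYP2C9: 0.08 × 3.4 = 0.272
CYP3A4: 0.34 × 0.37 = 0.1258
Other: 0.28 (unchanged)
New clearance relative to baseline: 0.078 + 0.272 + 0.1258 + 0.28 = 0.7558.
Steady-state concentration ∝ 1/CL: new value = 48.5 / 0.7558 = 64.2 μg/mL.

64.2 μg/mL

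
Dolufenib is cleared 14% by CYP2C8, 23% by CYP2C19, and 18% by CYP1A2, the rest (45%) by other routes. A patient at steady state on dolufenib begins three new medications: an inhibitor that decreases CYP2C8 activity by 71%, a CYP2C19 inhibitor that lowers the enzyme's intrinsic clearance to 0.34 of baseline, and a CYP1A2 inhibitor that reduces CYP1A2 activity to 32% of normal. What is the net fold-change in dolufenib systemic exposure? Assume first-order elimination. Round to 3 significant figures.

The CYP2C8 pathway (14% of clearance) drops to 0.29× activity: 0.14 × 0.29 = 0.0406.
The CYP2C19 pathway (23% of clearance) falls to 0.34× activity: 0.23 × 0.34 = 0.0782.
The CYP1A2 pathway (18% of clearance) drops to 0.32× activity: 0.18 × 0.32 = 0.0576.
The remaining 45% of clearance is unaffected.
CL_new/CL_old = 0.0406 + 0.0782 + 0.0576 + 0.45 = 0.6264.
Systemic exposure ∝ 1/CL: fold-change = 1 / 0.6264 = 1.60.

1.60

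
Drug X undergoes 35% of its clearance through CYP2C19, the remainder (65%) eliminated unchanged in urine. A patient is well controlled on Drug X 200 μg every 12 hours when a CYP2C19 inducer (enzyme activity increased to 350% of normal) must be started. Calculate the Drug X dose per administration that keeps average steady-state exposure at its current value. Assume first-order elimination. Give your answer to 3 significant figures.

CYP2C19: 0.35 × 3.5 = 1.225
Other: 0.65 (unchanged)
CL_new/CL_old = 1.225 + 0.65 = 1.875.
Exposure is unchanged when dose changes in proportion to clearance. New dose = 200 μg × 1.875 = 375 μg.

375 μg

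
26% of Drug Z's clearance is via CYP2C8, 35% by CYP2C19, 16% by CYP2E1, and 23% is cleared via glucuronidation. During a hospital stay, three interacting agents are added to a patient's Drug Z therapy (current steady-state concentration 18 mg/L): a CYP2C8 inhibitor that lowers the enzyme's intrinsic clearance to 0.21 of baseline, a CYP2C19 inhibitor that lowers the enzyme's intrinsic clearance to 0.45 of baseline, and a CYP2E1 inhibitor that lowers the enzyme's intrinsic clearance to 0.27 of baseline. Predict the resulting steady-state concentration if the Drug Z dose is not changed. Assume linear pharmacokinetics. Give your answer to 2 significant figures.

37 mg/L

CYP2C8: 0.26 × 0.21 = 0.0546
CYP2C19: 0.35 × 0.45 = 0.1575
CYP2E1: 0.16 × 0.27 = 0.0432
Other: 0.23 (unchanged)
CL_new/CL_old = 0.0546 + 0.1575 + 0.0432 + 0.23 = 0.4853.
Steady-state concentration ∝ 1/CL: new value = 18 / 0.4853 = 37 mg/L.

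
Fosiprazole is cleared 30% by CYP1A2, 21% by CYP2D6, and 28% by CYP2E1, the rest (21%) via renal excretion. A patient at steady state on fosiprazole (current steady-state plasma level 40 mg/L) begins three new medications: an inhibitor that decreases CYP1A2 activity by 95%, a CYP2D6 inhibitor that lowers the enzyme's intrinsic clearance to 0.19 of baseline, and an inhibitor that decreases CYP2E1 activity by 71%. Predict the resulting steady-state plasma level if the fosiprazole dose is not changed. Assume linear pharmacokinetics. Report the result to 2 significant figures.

1.2 × 10² mg/L

The CYP1A2 pathway (30% of clearance) is reduced to 0.05× activity: 0.3 × 0.05 = 0.015.
The CYP2D6 pathway (21% of clearance) falls to 0.19× activity: 0.21 × 0.19 = 0.0399.
The CYP2E1 pathway (28% of clearance) drops to 0.29× activity: 0.28 × 0.29 = 0.0812.
The remaining 21% of clearance is unaffected.
Relative clearance = 0.015 + 0.0399 + 0.0812 + 0.21 = 0.3461.
Steady-state plasma level ∝ 1/CL: new value = 40 / 0.3461 = 1.2 × 10² mg/L.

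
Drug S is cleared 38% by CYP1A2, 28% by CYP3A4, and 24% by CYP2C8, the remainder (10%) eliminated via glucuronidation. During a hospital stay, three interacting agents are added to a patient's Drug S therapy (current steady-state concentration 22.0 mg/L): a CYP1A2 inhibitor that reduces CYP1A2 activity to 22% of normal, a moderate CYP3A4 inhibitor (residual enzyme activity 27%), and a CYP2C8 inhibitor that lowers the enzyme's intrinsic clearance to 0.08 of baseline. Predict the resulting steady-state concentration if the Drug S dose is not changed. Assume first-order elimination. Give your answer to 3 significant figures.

The CYP1A2 pathway (38% of clearance) falls to 0.22× activity: 0.38 × 0.22 = 0.0836.
The CYP3A4 pathway (28% of clearance) falls to 0.27× activity: 0.28 × 0.27 = 0.0756.
The CYP2C8 pathway (24% of clearance) drops to 0.08× activity: 0.24 × 0.08 = 0.0192.
Non-CYP routes (10%) are unchanged.
Relative clearance = 0.0836 + 0.0756 + 0.0192 + 0.1 = 0.2784.
New steady-state concentration = 22.0 / 0.2784 = 79.0 mg/L (concentration scales inversely with clearance).

79.0 mg/L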